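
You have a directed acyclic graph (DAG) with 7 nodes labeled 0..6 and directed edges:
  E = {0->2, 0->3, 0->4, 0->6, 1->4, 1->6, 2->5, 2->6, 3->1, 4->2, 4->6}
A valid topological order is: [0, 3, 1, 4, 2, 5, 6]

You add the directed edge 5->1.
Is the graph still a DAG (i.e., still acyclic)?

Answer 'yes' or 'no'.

Answer: no

Derivation:
Given toposort: [0, 3, 1, 4, 2, 5, 6]
Position of 5: index 5; position of 1: index 2
New edge 5->1: backward (u after v in old order)
Backward edge: old toposort is now invalid. Check if this creates a cycle.
Does 1 already reach 5? Reachable from 1: [1, 2, 4, 5, 6]. YES -> cycle!
Still a DAG? no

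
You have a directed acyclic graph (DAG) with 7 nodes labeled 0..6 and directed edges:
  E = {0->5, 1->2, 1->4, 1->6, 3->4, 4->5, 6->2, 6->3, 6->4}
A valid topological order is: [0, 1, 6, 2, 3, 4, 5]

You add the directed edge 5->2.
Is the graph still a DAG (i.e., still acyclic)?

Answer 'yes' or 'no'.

Given toposort: [0, 1, 6, 2, 3, 4, 5]
Position of 5: index 6; position of 2: index 3
New edge 5->2: backward (u after v in old order)
Backward edge: old toposort is now invalid. Check if this creates a cycle.
Does 2 already reach 5? Reachable from 2: [2]. NO -> still a DAG (reorder needed).
Still a DAG? yes

Answer: yes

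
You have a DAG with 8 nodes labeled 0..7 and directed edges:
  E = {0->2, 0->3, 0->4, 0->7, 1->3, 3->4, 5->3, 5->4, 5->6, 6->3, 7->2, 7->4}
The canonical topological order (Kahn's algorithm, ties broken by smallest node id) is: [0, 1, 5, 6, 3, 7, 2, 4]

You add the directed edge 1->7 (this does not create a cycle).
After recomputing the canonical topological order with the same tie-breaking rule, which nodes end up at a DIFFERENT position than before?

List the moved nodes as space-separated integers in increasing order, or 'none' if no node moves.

Old toposort: [0, 1, 5, 6, 3, 7, 2, 4]
Added edge 1->7
Recompute Kahn (smallest-id tiebreak):
  initial in-degrees: [0, 0, 2, 4, 4, 0, 1, 2]
  ready (indeg=0): [0, 1, 5]
  pop 0: indeg[2]->1; indeg[3]->3; indeg[4]->3; indeg[7]->1 | ready=[1, 5] | order so far=[0]
  pop 1: indeg[3]->2; indeg[7]->0 | ready=[5, 7] | order so far=[0, 1]
  pop 5: indeg[3]->1; indeg[4]->2; indeg[6]->0 | ready=[6, 7] | order so far=[0, 1, 5]
  pop 6: indeg[3]->0 | ready=[3, 7] | order so far=[0, 1, 5, 6]
  pop 3: indeg[4]->1 | ready=[7] | order so far=[0, 1, 5, 6, 3]
  pop 7: indeg[2]->0; indeg[4]->0 | ready=[2, 4] | order so far=[0, 1, 5, 6, 3, 7]
  pop 2: no out-edges | ready=[4] | order so far=[0, 1, 5, 6, 3, 7, 2]
  pop 4: no out-edges | ready=[] | order so far=[0, 1, 5, 6, 3, 7, 2, 4]
New canonical toposort: [0, 1, 5, 6, 3, 7, 2, 4]
Compare positions:
  Node 0: index 0 -> 0 (same)
  Node 1: index 1 -> 1 (same)
  Node 2: index 6 -> 6 (same)
  Node 3: index 4 -> 4 (same)
  Node 4: index 7 -> 7 (same)
  Node 5: index 2 -> 2 (same)
  Node 6: index 3 -> 3 (same)
  Node 7: index 5 -> 5 (same)
Nodes that changed position: none

Answer: none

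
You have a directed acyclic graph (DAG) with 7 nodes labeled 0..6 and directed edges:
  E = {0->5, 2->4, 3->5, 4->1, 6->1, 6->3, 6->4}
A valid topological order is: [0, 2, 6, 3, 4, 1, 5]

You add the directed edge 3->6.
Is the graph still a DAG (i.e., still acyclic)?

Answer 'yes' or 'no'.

Answer: no

Derivation:
Given toposort: [0, 2, 6, 3, 4, 1, 5]
Position of 3: index 3; position of 6: index 2
New edge 3->6: backward (u after v in old order)
Backward edge: old toposort is now invalid. Check if this creates a cycle.
Does 6 already reach 3? Reachable from 6: [1, 3, 4, 5, 6]. YES -> cycle!
Still a DAG? no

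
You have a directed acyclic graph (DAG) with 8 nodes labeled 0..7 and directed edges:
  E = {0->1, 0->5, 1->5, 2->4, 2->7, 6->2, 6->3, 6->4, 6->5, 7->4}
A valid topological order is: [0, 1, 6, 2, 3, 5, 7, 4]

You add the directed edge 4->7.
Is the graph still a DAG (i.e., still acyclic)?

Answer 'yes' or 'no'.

Answer: no

Derivation:
Given toposort: [0, 1, 6, 2, 3, 5, 7, 4]
Position of 4: index 7; position of 7: index 6
New edge 4->7: backward (u after v in old order)
Backward edge: old toposort is now invalid. Check if this creates a cycle.
Does 7 already reach 4? Reachable from 7: [4, 7]. YES -> cycle!
Still a DAG? no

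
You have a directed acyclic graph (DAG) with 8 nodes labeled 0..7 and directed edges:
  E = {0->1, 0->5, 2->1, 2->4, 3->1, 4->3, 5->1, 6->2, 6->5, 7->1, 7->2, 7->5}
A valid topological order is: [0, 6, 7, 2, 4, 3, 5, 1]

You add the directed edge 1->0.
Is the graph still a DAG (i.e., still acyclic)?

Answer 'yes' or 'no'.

Given toposort: [0, 6, 7, 2, 4, 3, 5, 1]
Position of 1: index 7; position of 0: index 0
New edge 1->0: backward (u after v in old order)
Backward edge: old toposort is now invalid. Check if this creates a cycle.
Does 0 already reach 1? Reachable from 0: [0, 1, 5]. YES -> cycle!
Still a DAG? no

Answer: no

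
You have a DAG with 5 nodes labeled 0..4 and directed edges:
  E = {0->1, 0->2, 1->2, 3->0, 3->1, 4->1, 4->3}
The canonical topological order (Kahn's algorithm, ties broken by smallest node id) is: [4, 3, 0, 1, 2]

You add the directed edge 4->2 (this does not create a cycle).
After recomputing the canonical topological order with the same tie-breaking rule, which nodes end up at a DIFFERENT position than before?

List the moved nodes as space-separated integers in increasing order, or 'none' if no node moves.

Old toposort: [4, 3, 0, 1, 2]
Added edge 4->2
Recompute Kahn (smallest-id tiebreak):
  initial in-degrees: [1, 3, 3, 1, 0]
  ready (indeg=0): [4]
  pop 4: indeg[1]->2; indeg[2]->2; indeg[3]->0 | ready=[3] | order so far=[4]
  pop 3: indeg[0]->0; indeg[1]->1 | ready=[0] | order so far=[4, 3]
  pop 0: indeg[1]->0; indeg[2]->1 | ready=[1] | order so far=[4, 3, 0]
  pop 1: indeg[2]->0 | ready=[2] | order so far=[4, 3, 0, 1]
  pop 2: no out-edges | ready=[] | order so far=[4, 3, 0, 1, 2]
New canonical toposort: [4, 3, 0, 1, 2]
Compare positions:
  Node 0: index 2 -> 2 (same)
  Node 1: index 3 -> 3 (same)
  Node 2: index 4 -> 4 (same)
  Node 3: index 1 -> 1 (same)
  Node 4: index 0 -> 0 (same)
Nodes that changed position: none

Answer: none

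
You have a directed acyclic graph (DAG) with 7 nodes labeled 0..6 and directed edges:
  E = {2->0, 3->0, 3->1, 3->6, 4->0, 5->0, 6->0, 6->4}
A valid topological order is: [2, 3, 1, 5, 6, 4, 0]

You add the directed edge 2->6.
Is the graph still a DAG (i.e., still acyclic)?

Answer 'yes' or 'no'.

Answer: yes

Derivation:
Given toposort: [2, 3, 1, 5, 6, 4, 0]
Position of 2: index 0; position of 6: index 4
New edge 2->6: forward
Forward edge: respects the existing order. Still a DAG, same toposort still valid.
Still a DAG? yes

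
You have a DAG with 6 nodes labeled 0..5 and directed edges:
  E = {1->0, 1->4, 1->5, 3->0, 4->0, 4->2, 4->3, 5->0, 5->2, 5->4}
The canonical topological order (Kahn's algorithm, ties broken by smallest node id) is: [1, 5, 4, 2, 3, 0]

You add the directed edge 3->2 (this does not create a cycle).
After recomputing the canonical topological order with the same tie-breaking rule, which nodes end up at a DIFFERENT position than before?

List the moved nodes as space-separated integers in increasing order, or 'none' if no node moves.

Answer: 0 2 3

Derivation:
Old toposort: [1, 5, 4, 2, 3, 0]
Added edge 3->2
Recompute Kahn (smallest-id tiebreak):
  initial in-degrees: [4, 0, 3, 1, 2, 1]
  ready (indeg=0): [1]
  pop 1: indeg[0]->3; indeg[4]->1; indeg[5]->0 | ready=[5] | order so far=[1]
  pop 5: indeg[0]->2; indeg[2]->2; indeg[4]->0 | ready=[4] | order so far=[1, 5]
  pop 4: indeg[0]->1; indeg[2]->1; indeg[3]->0 | ready=[3] | order so far=[1, 5, 4]
  pop 3: indeg[0]->0; indeg[2]->0 | ready=[0, 2] | order so far=[1, 5, 4, 3]
  pop 0: no out-edges | ready=[2] | order so far=[1, 5, 4, 3, 0]
  pop 2: no out-edges | ready=[] | order so far=[1, 5, 4, 3, 0, 2]
New canonical toposort: [1, 5, 4, 3, 0, 2]
Compare positions:
  Node 0: index 5 -> 4 (moved)
  Node 1: index 0 -> 0 (same)
  Node 2: index 3 -> 5 (moved)
  Node 3: index 4 -> 3 (moved)
  Node 4: index 2 -> 2 (same)
  Node 5: index 1 -> 1 (same)
Nodes that changed position: 0 2 3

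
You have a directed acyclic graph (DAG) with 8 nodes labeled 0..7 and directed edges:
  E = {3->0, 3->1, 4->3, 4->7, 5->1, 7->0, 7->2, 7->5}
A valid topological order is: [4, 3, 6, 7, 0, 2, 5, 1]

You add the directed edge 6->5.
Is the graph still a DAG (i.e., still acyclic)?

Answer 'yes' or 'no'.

Answer: yes

Derivation:
Given toposort: [4, 3, 6, 7, 0, 2, 5, 1]
Position of 6: index 2; position of 5: index 6
New edge 6->5: forward
Forward edge: respects the existing order. Still a DAG, same toposort still valid.
Still a DAG? yes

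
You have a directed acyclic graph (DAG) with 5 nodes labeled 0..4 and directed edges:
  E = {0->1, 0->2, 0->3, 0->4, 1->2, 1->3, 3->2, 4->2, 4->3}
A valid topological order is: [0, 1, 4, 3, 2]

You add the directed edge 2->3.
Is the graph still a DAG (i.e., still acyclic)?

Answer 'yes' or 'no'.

Given toposort: [0, 1, 4, 3, 2]
Position of 2: index 4; position of 3: index 3
New edge 2->3: backward (u after v in old order)
Backward edge: old toposort is now invalid. Check if this creates a cycle.
Does 3 already reach 2? Reachable from 3: [2, 3]. YES -> cycle!
Still a DAG? no

Answer: no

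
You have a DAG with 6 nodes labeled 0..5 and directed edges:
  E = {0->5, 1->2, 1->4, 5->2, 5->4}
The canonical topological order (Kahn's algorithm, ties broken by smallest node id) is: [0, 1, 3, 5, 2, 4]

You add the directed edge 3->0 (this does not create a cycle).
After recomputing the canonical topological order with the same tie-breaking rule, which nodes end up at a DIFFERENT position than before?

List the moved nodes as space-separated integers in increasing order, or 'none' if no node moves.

Old toposort: [0, 1, 3, 5, 2, 4]
Added edge 3->0
Recompute Kahn (smallest-id tiebreak):
  initial in-degrees: [1, 0, 2, 0, 2, 1]
  ready (indeg=0): [1, 3]
  pop 1: indeg[2]->1; indeg[4]->1 | ready=[3] | order so far=[1]
  pop 3: indeg[0]->0 | ready=[0] | order so far=[1, 3]
  pop 0: indeg[5]->0 | ready=[5] | order so far=[1, 3, 0]
  pop 5: indeg[2]->0; indeg[4]->0 | ready=[2, 4] | order so far=[1, 3, 0, 5]
  pop 2: no out-edges | ready=[4] | order so far=[1, 3, 0, 5, 2]
  pop 4: no out-edges | ready=[] | order so far=[1, 3, 0, 5, 2, 4]
New canonical toposort: [1, 3, 0, 5, 2, 4]
Compare positions:
  Node 0: index 0 -> 2 (moved)
  Node 1: index 1 -> 0 (moved)
  Node 2: index 4 -> 4 (same)
  Node 3: index 2 -> 1 (moved)
  Node 4: index 5 -> 5 (same)
  Node 5: index 3 -> 3 (same)
Nodes that changed position: 0 1 3

Answer: 0 1 3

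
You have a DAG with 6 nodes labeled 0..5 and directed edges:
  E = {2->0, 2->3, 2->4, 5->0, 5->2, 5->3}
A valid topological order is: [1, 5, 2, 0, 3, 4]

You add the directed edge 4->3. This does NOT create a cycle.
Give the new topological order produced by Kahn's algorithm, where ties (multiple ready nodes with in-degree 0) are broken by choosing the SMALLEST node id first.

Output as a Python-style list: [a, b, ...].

Answer: [1, 5, 2, 0, 4, 3]

Derivation:
Old toposort: [1, 5, 2, 0, 3, 4]
Added edge: 4->3
Position of 4 (5) > position of 3 (4). Must reorder: 4 must now come before 3.
Run Kahn's algorithm (break ties by smallest node id):
  initial in-degrees: [2, 0, 1, 3, 1, 0]
  ready (indeg=0): [1, 5]
  pop 1: no out-edges | ready=[5] | order so far=[1]
  pop 5: indeg[0]->1; indeg[2]->0; indeg[3]->2 | ready=[2] | order so far=[1, 5]
  pop 2: indeg[0]->0; indeg[3]->1; indeg[4]->0 | ready=[0, 4] | order so far=[1, 5, 2]
  pop 0: no out-edges | ready=[4] | order so far=[1, 5, 2, 0]
  pop 4: indeg[3]->0 | ready=[3] | order so far=[1, 5, 2, 0, 4]
  pop 3: no out-edges | ready=[] | order so far=[1, 5, 2, 0, 4, 3]
  Result: [1, 5, 2, 0, 4, 3]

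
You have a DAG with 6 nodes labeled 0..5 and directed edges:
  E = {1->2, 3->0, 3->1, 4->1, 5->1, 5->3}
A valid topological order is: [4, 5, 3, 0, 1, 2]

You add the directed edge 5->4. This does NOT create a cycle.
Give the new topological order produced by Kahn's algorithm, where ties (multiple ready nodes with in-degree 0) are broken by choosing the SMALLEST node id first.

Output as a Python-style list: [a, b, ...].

Answer: [5, 3, 0, 4, 1, 2]

Derivation:
Old toposort: [4, 5, 3, 0, 1, 2]
Added edge: 5->4
Position of 5 (1) > position of 4 (0). Must reorder: 5 must now come before 4.
Run Kahn's algorithm (break ties by smallest node id):
  initial in-degrees: [1, 3, 1, 1, 1, 0]
  ready (indeg=0): [5]
  pop 5: indeg[1]->2; indeg[3]->0; indeg[4]->0 | ready=[3, 4] | order so far=[5]
  pop 3: indeg[0]->0; indeg[1]->1 | ready=[0, 4] | order so far=[5, 3]
  pop 0: no out-edges | ready=[4] | order so far=[5, 3, 0]
  pop 4: indeg[1]->0 | ready=[1] | order so far=[5, 3, 0, 4]
  pop 1: indeg[2]->0 | ready=[2] | order so far=[5, 3, 0, 4, 1]
  pop 2: no out-edges | ready=[] | order so far=[5, 3, 0, 4, 1, 2]
  Result: [5, 3, 0, 4, 1, 2]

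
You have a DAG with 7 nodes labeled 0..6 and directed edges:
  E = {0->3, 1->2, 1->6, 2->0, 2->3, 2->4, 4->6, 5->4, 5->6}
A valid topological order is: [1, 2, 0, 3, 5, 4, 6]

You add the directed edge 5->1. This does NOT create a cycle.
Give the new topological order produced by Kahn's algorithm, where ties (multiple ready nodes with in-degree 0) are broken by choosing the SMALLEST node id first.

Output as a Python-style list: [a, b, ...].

Answer: [5, 1, 2, 0, 3, 4, 6]

Derivation:
Old toposort: [1, 2, 0, 3, 5, 4, 6]
Added edge: 5->1
Position of 5 (4) > position of 1 (0). Must reorder: 5 must now come before 1.
Run Kahn's algorithm (break ties by smallest node id):
  initial in-degrees: [1, 1, 1, 2, 2, 0, 3]
  ready (indeg=0): [5]
  pop 5: indeg[1]->0; indeg[4]->1; indeg[6]->2 | ready=[1] | order so far=[5]
  pop 1: indeg[2]->0; indeg[6]->1 | ready=[2] | order so far=[5, 1]
  pop 2: indeg[0]->0; indeg[3]->1; indeg[4]->0 | ready=[0, 4] | order so far=[5, 1, 2]
  pop 0: indeg[3]->0 | ready=[3, 4] | order so far=[5, 1, 2, 0]
  pop 3: no out-edges | ready=[4] | order so far=[5, 1, 2, 0, 3]
  pop 4: indeg[6]->0 | ready=[6] | order so far=[5, 1, 2, 0, 3, 4]
  pop 6: no out-edges | ready=[] | order so far=[5, 1, 2, 0, 3, 4, 6]
  Result: [5, 1, 2, 0, 3, 4, 6]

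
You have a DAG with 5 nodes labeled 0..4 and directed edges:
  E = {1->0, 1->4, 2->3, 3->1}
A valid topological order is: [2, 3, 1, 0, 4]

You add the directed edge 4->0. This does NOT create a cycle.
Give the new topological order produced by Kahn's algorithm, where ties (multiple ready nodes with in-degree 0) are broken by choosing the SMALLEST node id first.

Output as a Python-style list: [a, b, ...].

Answer: [2, 3, 1, 4, 0]

Derivation:
Old toposort: [2, 3, 1, 0, 4]
Added edge: 4->0
Position of 4 (4) > position of 0 (3). Must reorder: 4 must now come before 0.
Run Kahn's algorithm (break ties by smallest node id):
  initial in-degrees: [2, 1, 0, 1, 1]
  ready (indeg=0): [2]
  pop 2: indeg[3]->0 | ready=[3] | order so far=[2]
  pop 3: indeg[1]->0 | ready=[1] | order so far=[2, 3]
  pop 1: indeg[0]->1; indeg[4]->0 | ready=[4] | order so far=[2, 3, 1]
  pop 4: indeg[0]->0 | ready=[0] | order so far=[2, 3, 1, 4]
  pop 0: no out-edges | ready=[] | order so far=[2, 3, 1, 4, 0]
  Result: [2, 3, 1, 4, 0]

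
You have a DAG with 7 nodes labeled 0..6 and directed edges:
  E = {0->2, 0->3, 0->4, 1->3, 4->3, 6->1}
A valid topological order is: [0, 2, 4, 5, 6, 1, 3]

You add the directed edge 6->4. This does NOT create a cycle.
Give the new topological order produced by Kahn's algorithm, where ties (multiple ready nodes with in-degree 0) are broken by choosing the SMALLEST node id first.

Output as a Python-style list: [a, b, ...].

Old toposort: [0, 2, 4, 5, 6, 1, 3]
Added edge: 6->4
Position of 6 (4) > position of 4 (2). Must reorder: 6 must now come before 4.
Run Kahn's algorithm (break ties by smallest node id):
  initial in-degrees: [0, 1, 1, 3, 2, 0, 0]
  ready (indeg=0): [0, 5, 6]
  pop 0: indeg[2]->0; indeg[3]->2; indeg[4]->1 | ready=[2, 5, 6] | order so far=[0]
  pop 2: no out-edges | ready=[5, 6] | order so far=[0, 2]
  pop 5: no out-edges | ready=[6] | order so far=[0, 2, 5]
  pop 6: indeg[1]->0; indeg[4]->0 | ready=[1, 4] | order so far=[0, 2, 5, 6]
  pop 1: indeg[3]->1 | ready=[4] | order so far=[0, 2, 5, 6, 1]
  pop 4: indeg[3]->0 | ready=[3] | order so far=[0, 2, 5, 6, 1, 4]
  pop 3: no out-edges | ready=[] | order so far=[0, 2, 5, 6, 1, 4, 3]
  Result: [0, 2, 5, 6, 1, 4, 3]

Answer: [0, 2, 5, 6, 1, 4, 3]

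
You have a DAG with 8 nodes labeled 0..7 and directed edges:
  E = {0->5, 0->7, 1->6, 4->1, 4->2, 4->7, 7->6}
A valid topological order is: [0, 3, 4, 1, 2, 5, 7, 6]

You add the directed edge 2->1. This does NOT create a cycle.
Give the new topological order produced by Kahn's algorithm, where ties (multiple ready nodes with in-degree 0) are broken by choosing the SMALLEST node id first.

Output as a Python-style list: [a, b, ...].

Old toposort: [0, 3, 4, 1, 2, 5, 7, 6]
Added edge: 2->1
Position of 2 (4) > position of 1 (3). Must reorder: 2 must now come before 1.
Run Kahn's algorithm (break ties by smallest node id):
  initial in-degrees: [0, 2, 1, 0, 0, 1, 2, 2]
  ready (indeg=0): [0, 3, 4]
  pop 0: indeg[5]->0; indeg[7]->1 | ready=[3, 4, 5] | order so far=[0]
  pop 3: no out-edges | ready=[4, 5] | order so far=[0, 3]
  pop 4: indeg[1]->1; indeg[2]->0; indeg[7]->0 | ready=[2, 5, 7] | order so far=[0, 3, 4]
  pop 2: indeg[1]->0 | ready=[1, 5, 7] | order so far=[0, 3, 4, 2]
  pop 1: indeg[6]->1 | ready=[5, 7] | order so far=[0, 3, 4, 2, 1]
  pop 5: no out-edges | ready=[7] | order so far=[0, 3, 4, 2, 1, 5]
  pop 7: indeg[6]->0 | ready=[6] | order so far=[0, 3, 4, 2, 1, 5, 7]
  pop 6: no out-edges | ready=[] | order so far=[0, 3, 4, 2, 1, 5, 7, 6]
  Result: [0, 3, 4, 2, 1, 5, 7, 6]

Answer: [0, 3, 4, 2, 1, 5, 7, 6]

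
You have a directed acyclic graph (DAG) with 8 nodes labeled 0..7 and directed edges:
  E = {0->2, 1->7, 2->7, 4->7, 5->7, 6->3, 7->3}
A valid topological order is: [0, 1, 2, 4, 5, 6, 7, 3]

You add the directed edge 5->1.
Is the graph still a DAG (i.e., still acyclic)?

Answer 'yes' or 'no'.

Given toposort: [0, 1, 2, 4, 5, 6, 7, 3]
Position of 5: index 4; position of 1: index 1
New edge 5->1: backward (u after v in old order)
Backward edge: old toposort is now invalid. Check if this creates a cycle.
Does 1 already reach 5? Reachable from 1: [1, 3, 7]. NO -> still a DAG (reorder needed).
Still a DAG? yes

Answer: yes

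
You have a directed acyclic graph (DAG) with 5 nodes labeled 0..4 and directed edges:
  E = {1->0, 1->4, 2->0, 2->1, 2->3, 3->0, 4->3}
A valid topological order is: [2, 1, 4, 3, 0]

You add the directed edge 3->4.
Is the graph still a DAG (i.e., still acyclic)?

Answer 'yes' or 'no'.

Answer: no

Derivation:
Given toposort: [2, 1, 4, 3, 0]
Position of 3: index 3; position of 4: index 2
New edge 3->4: backward (u after v in old order)
Backward edge: old toposort is now invalid. Check if this creates a cycle.
Does 4 already reach 3? Reachable from 4: [0, 3, 4]. YES -> cycle!
Still a DAG? no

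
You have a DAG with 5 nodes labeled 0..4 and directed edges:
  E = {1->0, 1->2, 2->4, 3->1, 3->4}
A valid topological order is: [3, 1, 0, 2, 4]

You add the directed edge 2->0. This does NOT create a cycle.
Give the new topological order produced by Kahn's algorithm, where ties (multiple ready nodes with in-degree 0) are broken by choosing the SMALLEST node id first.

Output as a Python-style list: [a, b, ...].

Answer: [3, 1, 2, 0, 4]

Derivation:
Old toposort: [3, 1, 0, 2, 4]
Added edge: 2->0
Position of 2 (3) > position of 0 (2). Must reorder: 2 must now come before 0.
Run Kahn's algorithm (break ties by smallest node id):
  initial in-degrees: [2, 1, 1, 0, 2]
  ready (indeg=0): [3]
  pop 3: indeg[1]->0; indeg[4]->1 | ready=[1] | order so far=[3]
  pop 1: indeg[0]->1; indeg[2]->0 | ready=[2] | order so far=[3, 1]
  pop 2: indeg[0]->0; indeg[4]->0 | ready=[0, 4] | order so far=[3, 1, 2]
  pop 0: no out-edges | ready=[4] | order so far=[3, 1, 2, 0]
  pop 4: no out-edges | ready=[] | order so far=[3, 1, 2, 0, 4]
  Result: [3, 1, 2, 0, 4]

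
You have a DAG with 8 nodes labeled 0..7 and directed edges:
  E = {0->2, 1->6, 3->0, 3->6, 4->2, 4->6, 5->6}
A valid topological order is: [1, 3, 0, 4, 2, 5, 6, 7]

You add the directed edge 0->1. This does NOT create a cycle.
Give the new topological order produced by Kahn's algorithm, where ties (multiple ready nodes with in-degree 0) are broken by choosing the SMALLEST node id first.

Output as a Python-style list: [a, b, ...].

Answer: [3, 0, 1, 4, 2, 5, 6, 7]

Derivation:
Old toposort: [1, 3, 0, 4, 2, 5, 6, 7]
Added edge: 0->1
Position of 0 (2) > position of 1 (0). Must reorder: 0 must now come before 1.
Run Kahn's algorithm (break ties by smallest node id):
  initial in-degrees: [1, 1, 2, 0, 0, 0, 4, 0]
  ready (indeg=0): [3, 4, 5, 7]
  pop 3: indeg[0]->0; indeg[6]->3 | ready=[0, 4, 5, 7] | order so far=[3]
  pop 0: indeg[1]->0; indeg[2]->1 | ready=[1, 4, 5, 7] | order so far=[3, 0]
  pop 1: indeg[6]->2 | ready=[4, 5, 7] | order so far=[3, 0, 1]
  pop 4: indeg[2]->0; indeg[6]->1 | ready=[2, 5, 7] | order so far=[3, 0, 1, 4]
  pop 2: no out-edges | ready=[5, 7] | order so far=[3, 0, 1, 4, 2]
  pop 5: indeg[6]->0 | ready=[6, 7] | order so far=[3, 0, 1, 4, 2, 5]
  pop 6: no out-edges | ready=[7] | order so far=[3, 0, 1, 4, 2, 5, 6]
  pop 7: no out-edges | ready=[] | order so far=[3, 0, 1, 4, 2, 5, 6, 7]
  Result: [3, 0, 1, 4, 2, 5, 6, 7]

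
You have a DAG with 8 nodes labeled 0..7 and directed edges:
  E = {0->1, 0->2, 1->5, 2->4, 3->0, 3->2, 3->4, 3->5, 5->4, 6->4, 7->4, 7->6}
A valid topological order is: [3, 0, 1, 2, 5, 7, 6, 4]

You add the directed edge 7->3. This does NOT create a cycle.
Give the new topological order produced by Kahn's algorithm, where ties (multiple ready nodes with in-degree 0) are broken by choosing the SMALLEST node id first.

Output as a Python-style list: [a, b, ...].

Old toposort: [3, 0, 1, 2, 5, 7, 6, 4]
Added edge: 7->3
Position of 7 (5) > position of 3 (0). Must reorder: 7 must now come before 3.
Run Kahn's algorithm (break ties by smallest node id):
  initial in-degrees: [1, 1, 2, 1, 5, 2, 1, 0]
  ready (indeg=0): [7]
  pop 7: indeg[3]->0; indeg[4]->4; indeg[6]->0 | ready=[3, 6] | order so far=[7]
  pop 3: indeg[0]->0; indeg[2]->1; indeg[4]->3; indeg[5]->1 | ready=[0, 6] | order so far=[7, 3]
  pop 0: indeg[1]->0; indeg[2]->0 | ready=[1, 2, 6] | order so far=[7, 3, 0]
  pop 1: indeg[5]->0 | ready=[2, 5, 6] | order so far=[7, 3, 0, 1]
  pop 2: indeg[4]->2 | ready=[5, 6] | order so far=[7, 3, 0, 1, 2]
  pop 5: indeg[4]->1 | ready=[6] | order so far=[7, 3, 0, 1, 2, 5]
  pop 6: indeg[4]->0 | ready=[4] | order so far=[7, 3, 0, 1, 2, 5, 6]
  pop 4: no out-edges | ready=[] | order so far=[7, 3, 0, 1, 2, 5, 6, 4]
  Result: [7, 3, 0, 1, 2, 5, 6, 4]

Answer: [7, 3, 0, 1, 2, 5, 6, 4]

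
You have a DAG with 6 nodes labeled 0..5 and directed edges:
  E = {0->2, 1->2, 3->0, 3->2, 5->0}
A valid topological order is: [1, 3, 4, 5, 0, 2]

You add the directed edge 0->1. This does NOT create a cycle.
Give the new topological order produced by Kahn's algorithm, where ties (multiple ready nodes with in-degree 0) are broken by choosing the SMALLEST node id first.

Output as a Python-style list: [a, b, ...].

Answer: [3, 4, 5, 0, 1, 2]

Derivation:
Old toposort: [1, 3, 4, 5, 0, 2]
Added edge: 0->1
Position of 0 (4) > position of 1 (0). Must reorder: 0 must now come before 1.
Run Kahn's algorithm (break ties by smallest node id):
  initial in-degrees: [2, 1, 3, 0, 0, 0]
  ready (indeg=0): [3, 4, 5]
  pop 3: indeg[0]->1; indeg[2]->2 | ready=[4, 5] | order so far=[3]
  pop 4: no out-edges | ready=[5] | order so far=[3, 4]
  pop 5: indeg[0]->0 | ready=[0] | order so far=[3, 4, 5]
  pop 0: indeg[1]->0; indeg[2]->1 | ready=[1] | order so far=[3, 4, 5, 0]
  pop 1: indeg[2]->0 | ready=[2] | order so far=[3, 4, 5, 0, 1]
  pop 2: no out-edges | ready=[] | order so far=[3, 4, 5, 0, 1, 2]
  Result: [3, 4, 5, 0, 1, 2]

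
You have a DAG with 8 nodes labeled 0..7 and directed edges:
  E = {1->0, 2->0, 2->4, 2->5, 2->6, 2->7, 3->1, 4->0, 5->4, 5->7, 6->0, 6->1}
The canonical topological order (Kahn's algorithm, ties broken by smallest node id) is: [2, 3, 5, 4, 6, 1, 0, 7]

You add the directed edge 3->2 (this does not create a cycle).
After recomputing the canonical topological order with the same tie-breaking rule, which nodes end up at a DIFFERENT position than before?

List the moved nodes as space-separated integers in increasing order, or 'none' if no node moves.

Old toposort: [2, 3, 5, 4, 6, 1, 0, 7]
Added edge 3->2
Recompute Kahn (smallest-id tiebreak):
  initial in-degrees: [4, 2, 1, 0, 2, 1, 1, 2]
  ready (indeg=0): [3]
  pop 3: indeg[1]->1; indeg[2]->0 | ready=[2] | order so far=[3]
  pop 2: indeg[0]->3; indeg[4]->1; indeg[5]->0; indeg[6]->0; indeg[7]->1 | ready=[5, 6] | order so far=[3, 2]
  pop 5: indeg[4]->0; indeg[7]->0 | ready=[4, 6, 7] | order so far=[3, 2, 5]
  pop 4: indeg[0]->2 | ready=[6, 7] | order so far=[3, 2, 5, 4]
  pop 6: indeg[0]->1; indeg[1]->0 | ready=[1, 7] | order so far=[3, 2, 5, 4, 6]
  pop 1: indeg[0]->0 | ready=[0, 7] | order so far=[3, 2, 5, 4, 6, 1]
  pop 0: no out-edges | ready=[7] | order so far=[3, 2, 5, 4, 6, 1, 0]
  pop 7: no out-edges | ready=[] | order so far=[3, 2, 5, 4, 6, 1, 0, 7]
New canonical toposort: [3, 2, 5, 4, 6, 1, 0, 7]
Compare positions:
  Node 0: index 6 -> 6 (same)
  Node 1: index 5 -> 5 (same)
  Node 2: index 0 -> 1 (moved)
  Node 3: index 1 -> 0 (moved)
  Node 4: index 3 -> 3 (same)
  Node 5: index 2 -> 2 (same)
  Node 6: index 4 -> 4 (same)
  Node 7: index 7 -> 7 (same)
Nodes that changed position: 2 3

Answer: 2 3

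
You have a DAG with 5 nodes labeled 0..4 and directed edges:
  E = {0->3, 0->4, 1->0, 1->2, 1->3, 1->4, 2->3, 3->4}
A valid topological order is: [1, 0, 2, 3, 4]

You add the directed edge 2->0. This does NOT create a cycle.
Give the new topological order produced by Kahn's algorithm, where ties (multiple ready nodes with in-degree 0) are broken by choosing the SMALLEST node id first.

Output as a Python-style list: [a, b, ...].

Old toposort: [1, 0, 2, 3, 4]
Added edge: 2->0
Position of 2 (2) > position of 0 (1). Must reorder: 2 must now come before 0.
Run Kahn's algorithm (break ties by smallest node id):
  initial in-degrees: [2, 0, 1, 3, 3]
  ready (indeg=0): [1]
  pop 1: indeg[0]->1; indeg[2]->0; indeg[3]->2; indeg[4]->2 | ready=[2] | order so far=[1]
  pop 2: indeg[0]->0; indeg[3]->1 | ready=[0] | order so far=[1, 2]
  pop 0: indeg[3]->0; indeg[4]->1 | ready=[3] | order so far=[1, 2, 0]
  pop 3: indeg[4]->0 | ready=[4] | order so far=[1, 2, 0, 3]
  pop 4: no out-edges | ready=[] | order so far=[1, 2, 0, 3, 4]
  Result: [1, 2, 0, 3, 4]

Answer: [1, 2, 0, 3, 4]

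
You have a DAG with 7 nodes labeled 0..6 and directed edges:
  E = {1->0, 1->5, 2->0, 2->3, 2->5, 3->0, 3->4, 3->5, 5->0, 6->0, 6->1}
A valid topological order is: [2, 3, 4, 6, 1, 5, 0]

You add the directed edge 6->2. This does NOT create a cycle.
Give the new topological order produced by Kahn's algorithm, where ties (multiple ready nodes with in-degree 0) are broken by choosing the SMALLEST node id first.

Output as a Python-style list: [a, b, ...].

Old toposort: [2, 3, 4, 6, 1, 5, 0]
Added edge: 6->2
Position of 6 (3) > position of 2 (0). Must reorder: 6 must now come before 2.
Run Kahn's algorithm (break ties by smallest node id):
  initial in-degrees: [5, 1, 1, 1, 1, 3, 0]
  ready (indeg=0): [6]
  pop 6: indeg[0]->4; indeg[1]->0; indeg[2]->0 | ready=[1, 2] | order so far=[6]
  pop 1: indeg[0]->3; indeg[5]->2 | ready=[2] | order so far=[6, 1]
  pop 2: indeg[0]->2; indeg[3]->0; indeg[5]->1 | ready=[3] | order so far=[6, 1, 2]
  pop 3: indeg[0]->1; indeg[4]->0; indeg[5]->0 | ready=[4, 5] | order so far=[6, 1, 2, 3]
  pop 4: no out-edges | ready=[5] | order so far=[6, 1, 2, 3, 4]
  pop 5: indeg[0]->0 | ready=[0] | order so far=[6, 1, 2, 3, 4, 5]
  pop 0: no out-edges | ready=[] | order so far=[6, 1, 2, 3, 4, 5, 0]
  Result: [6, 1, 2, 3, 4, 5, 0]

Answer: [6, 1, 2, 3, 4, 5, 0]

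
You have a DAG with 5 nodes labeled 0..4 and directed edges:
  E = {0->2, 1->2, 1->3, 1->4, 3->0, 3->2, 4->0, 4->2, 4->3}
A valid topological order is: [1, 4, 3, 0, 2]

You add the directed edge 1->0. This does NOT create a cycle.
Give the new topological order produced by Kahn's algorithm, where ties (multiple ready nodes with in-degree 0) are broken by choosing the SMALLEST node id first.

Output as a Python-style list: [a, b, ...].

Old toposort: [1, 4, 3, 0, 2]
Added edge: 1->0
Position of 1 (0) < position of 0 (3). Old order still valid.
Run Kahn's algorithm (break ties by smallest node id):
  initial in-degrees: [3, 0, 4, 2, 1]
  ready (indeg=0): [1]
  pop 1: indeg[0]->2; indeg[2]->3; indeg[3]->1; indeg[4]->0 | ready=[4] | order so far=[1]
  pop 4: indeg[0]->1; indeg[2]->2; indeg[3]->0 | ready=[3] | order so far=[1, 4]
  pop 3: indeg[0]->0; indeg[2]->1 | ready=[0] | order so far=[1, 4, 3]
  pop 0: indeg[2]->0 | ready=[2] | order so far=[1, 4, 3, 0]
  pop 2: no out-edges | ready=[] | order so far=[1, 4, 3, 0, 2]
  Result: [1, 4, 3, 0, 2]

Answer: [1, 4, 3, 0, 2]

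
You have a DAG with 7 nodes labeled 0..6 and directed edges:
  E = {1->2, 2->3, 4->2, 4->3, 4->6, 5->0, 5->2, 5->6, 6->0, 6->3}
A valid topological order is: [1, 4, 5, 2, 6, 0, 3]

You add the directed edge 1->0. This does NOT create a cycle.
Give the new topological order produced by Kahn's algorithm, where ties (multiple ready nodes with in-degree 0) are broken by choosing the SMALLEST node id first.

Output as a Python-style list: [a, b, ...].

Answer: [1, 4, 5, 2, 6, 0, 3]

Derivation:
Old toposort: [1, 4, 5, 2, 6, 0, 3]
Added edge: 1->0
Position of 1 (0) < position of 0 (5). Old order still valid.
Run Kahn's algorithm (break ties by smallest node id):
  initial in-degrees: [3, 0, 3, 3, 0, 0, 2]
  ready (indeg=0): [1, 4, 5]
  pop 1: indeg[0]->2; indeg[2]->2 | ready=[4, 5] | order so far=[1]
  pop 4: indeg[2]->1; indeg[3]->2; indeg[6]->1 | ready=[5] | order so far=[1, 4]
  pop 5: indeg[0]->1; indeg[2]->0; indeg[6]->0 | ready=[2, 6] | order so far=[1, 4, 5]
  pop 2: indeg[3]->1 | ready=[6] | order so far=[1, 4, 5, 2]
  pop 6: indeg[0]->0; indeg[3]->0 | ready=[0, 3] | order so far=[1, 4, 5, 2, 6]
  pop 0: no out-edges | ready=[3] | order so far=[1, 4, 5, 2, 6, 0]
  pop 3: no out-edges | ready=[] | order so far=[1, 4, 5, 2, 6, 0, 3]
  Result: [1, 4, 5, 2, 6, 0, 3]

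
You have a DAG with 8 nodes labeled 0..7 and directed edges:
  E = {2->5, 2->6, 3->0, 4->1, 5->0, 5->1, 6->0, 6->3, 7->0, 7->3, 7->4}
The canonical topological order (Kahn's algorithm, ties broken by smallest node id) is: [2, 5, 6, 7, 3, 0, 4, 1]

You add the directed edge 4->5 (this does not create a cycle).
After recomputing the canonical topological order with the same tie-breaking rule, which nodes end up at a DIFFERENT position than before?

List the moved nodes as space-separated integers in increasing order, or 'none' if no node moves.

Old toposort: [2, 5, 6, 7, 3, 0, 4, 1]
Added edge 4->5
Recompute Kahn (smallest-id tiebreak):
  initial in-degrees: [4, 2, 0, 2, 1, 2, 1, 0]
  ready (indeg=0): [2, 7]
  pop 2: indeg[5]->1; indeg[6]->0 | ready=[6, 7] | order so far=[2]
  pop 6: indeg[0]->3; indeg[3]->1 | ready=[7] | order so far=[2, 6]
  pop 7: indeg[0]->2; indeg[3]->0; indeg[4]->0 | ready=[3, 4] | order so far=[2, 6, 7]
  pop 3: indeg[0]->1 | ready=[4] | order so far=[2, 6, 7, 3]
  pop 4: indeg[1]->1; indeg[5]->0 | ready=[5] | order so far=[2, 6, 7, 3, 4]
  pop 5: indeg[0]->0; indeg[1]->0 | ready=[0, 1] | order so far=[2, 6, 7, 3, 4, 5]
  pop 0: no out-edges | ready=[1] | order so far=[2, 6, 7, 3, 4, 5, 0]
  pop 1: no out-edges | ready=[] | order so far=[2, 6, 7, 3, 4, 5, 0, 1]
New canonical toposort: [2, 6, 7, 3, 4, 5, 0, 1]
Compare positions:
  Node 0: index 5 -> 6 (moved)
  Node 1: index 7 -> 7 (same)
  Node 2: index 0 -> 0 (same)
  Node 3: index 4 -> 3 (moved)
  Node 4: index 6 -> 4 (moved)
  Node 5: index 1 -> 5 (moved)
  Node 6: index 2 -> 1 (moved)
  Node 7: index 3 -> 2 (moved)
Nodes that changed position: 0 3 4 5 6 7

Answer: 0 3 4 5 6 7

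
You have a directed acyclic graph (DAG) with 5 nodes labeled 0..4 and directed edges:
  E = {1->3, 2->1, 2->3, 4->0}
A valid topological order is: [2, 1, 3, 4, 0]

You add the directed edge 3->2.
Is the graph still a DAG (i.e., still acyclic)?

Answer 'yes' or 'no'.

Answer: no

Derivation:
Given toposort: [2, 1, 3, 4, 0]
Position of 3: index 2; position of 2: index 0
New edge 3->2: backward (u after v in old order)
Backward edge: old toposort is now invalid. Check if this creates a cycle.
Does 2 already reach 3? Reachable from 2: [1, 2, 3]. YES -> cycle!
Still a DAG? no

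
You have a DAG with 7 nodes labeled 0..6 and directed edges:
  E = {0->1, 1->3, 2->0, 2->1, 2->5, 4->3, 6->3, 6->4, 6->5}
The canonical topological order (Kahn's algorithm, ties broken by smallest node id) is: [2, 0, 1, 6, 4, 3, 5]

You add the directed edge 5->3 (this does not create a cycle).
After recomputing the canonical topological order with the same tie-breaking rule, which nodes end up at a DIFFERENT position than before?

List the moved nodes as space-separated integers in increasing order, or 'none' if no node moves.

Old toposort: [2, 0, 1, 6, 4, 3, 5]
Added edge 5->3
Recompute Kahn (smallest-id tiebreak):
  initial in-degrees: [1, 2, 0, 4, 1, 2, 0]
  ready (indeg=0): [2, 6]
  pop 2: indeg[0]->0; indeg[1]->1; indeg[5]->1 | ready=[0, 6] | order so far=[2]
  pop 0: indeg[1]->0 | ready=[1, 6] | order so far=[2, 0]
  pop 1: indeg[3]->3 | ready=[6] | order so far=[2, 0, 1]
  pop 6: indeg[3]->2; indeg[4]->0; indeg[5]->0 | ready=[4, 5] | order so far=[2, 0, 1, 6]
  pop 4: indeg[3]->1 | ready=[5] | order so far=[2, 0, 1, 6, 4]
  pop 5: indeg[3]->0 | ready=[3] | order so far=[2, 0, 1, 6, 4, 5]
  pop 3: no out-edges | ready=[] | order so far=[2, 0, 1, 6, 4, 5, 3]
New canonical toposort: [2, 0, 1, 6, 4, 5, 3]
Compare positions:
  Node 0: index 1 -> 1 (same)
  Node 1: index 2 -> 2 (same)
  Node 2: index 0 -> 0 (same)
  Node 3: index 5 -> 6 (moved)
  Node 4: index 4 -> 4 (same)
  Node 5: index 6 -> 5 (moved)
  Node 6: index 3 -> 3 (same)
Nodes that changed position: 3 5

Answer: 3 5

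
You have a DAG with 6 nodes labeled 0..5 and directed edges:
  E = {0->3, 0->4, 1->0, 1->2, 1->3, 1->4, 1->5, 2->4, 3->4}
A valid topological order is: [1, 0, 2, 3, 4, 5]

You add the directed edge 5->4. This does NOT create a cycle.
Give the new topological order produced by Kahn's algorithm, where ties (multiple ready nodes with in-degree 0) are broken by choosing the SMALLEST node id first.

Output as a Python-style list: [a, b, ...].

Old toposort: [1, 0, 2, 3, 4, 5]
Added edge: 5->4
Position of 5 (5) > position of 4 (4). Must reorder: 5 must now come before 4.
Run Kahn's algorithm (break ties by smallest node id):
  initial in-degrees: [1, 0, 1, 2, 5, 1]
  ready (indeg=0): [1]
  pop 1: indeg[0]->0; indeg[2]->0; indeg[3]->1; indeg[4]->4; indeg[5]->0 | ready=[0, 2, 5] | order so far=[1]
  pop 0: indeg[3]->0; indeg[4]->3 | ready=[2, 3, 5] | order so far=[1, 0]
  pop 2: indeg[4]->2 | ready=[3, 5] | order so far=[1, 0, 2]
  pop 3: indeg[4]->1 | ready=[5] | order so far=[1, 0, 2, 3]
  pop 5: indeg[4]->0 | ready=[4] | order so far=[1, 0, 2, 3, 5]
  pop 4: no out-edges | ready=[] | order so far=[1, 0, 2, 3, 5, 4]
  Result: [1, 0, 2, 3, 5, 4]

Answer: [1, 0, 2, 3, 5, 4]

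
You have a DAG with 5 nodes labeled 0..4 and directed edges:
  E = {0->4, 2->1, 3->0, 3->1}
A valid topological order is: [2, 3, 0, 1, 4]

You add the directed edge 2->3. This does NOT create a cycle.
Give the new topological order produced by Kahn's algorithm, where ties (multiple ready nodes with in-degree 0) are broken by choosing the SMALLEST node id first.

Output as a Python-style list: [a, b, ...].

Answer: [2, 3, 0, 1, 4]

Derivation:
Old toposort: [2, 3, 0, 1, 4]
Added edge: 2->3
Position of 2 (0) < position of 3 (1). Old order still valid.
Run Kahn's algorithm (break ties by smallest node id):
  initial in-degrees: [1, 2, 0, 1, 1]
  ready (indeg=0): [2]
  pop 2: indeg[1]->1; indeg[3]->0 | ready=[3] | order so far=[2]
  pop 3: indeg[0]->0; indeg[1]->0 | ready=[0, 1] | order so far=[2, 3]
  pop 0: indeg[4]->0 | ready=[1, 4] | order so far=[2, 3, 0]
  pop 1: no out-edges | ready=[4] | order so far=[2, 3, 0, 1]
  pop 4: no out-edges | ready=[] | order so far=[2, 3, 0, 1, 4]
  Result: [2, 3, 0, 1, 4]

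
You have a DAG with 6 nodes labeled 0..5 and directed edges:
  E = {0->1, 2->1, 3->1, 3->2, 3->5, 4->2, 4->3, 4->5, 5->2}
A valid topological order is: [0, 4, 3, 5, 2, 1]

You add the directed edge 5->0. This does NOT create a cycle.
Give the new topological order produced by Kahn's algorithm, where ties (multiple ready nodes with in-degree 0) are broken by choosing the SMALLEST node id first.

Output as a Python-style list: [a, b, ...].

Answer: [4, 3, 5, 0, 2, 1]

Derivation:
Old toposort: [0, 4, 3, 5, 2, 1]
Added edge: 5->0
Position of 5 (3) > position of 0 (0). Must reorder: 5 must now come before 0.
Run Kahn's algorithm (break ties by smallest node id):
  initial in-degrees: [1, 3, 3, 1, 0, 2]
  ready (indeg=0): [4]
  pop 4: indeg[2]->2; indeg[3]->0; indeg[5]->1 | ready=[3] | order so far=[4]
  pop 3: indeg[1]->2; indeg[2]->1; indeg[5]->0 | ready=[5] | order so far=[4, 3]
  pop 5: indeg[0]->0; indeg[2]->0 | ready=[0, 2] | order so far=[4, 3, 5]
  pop 0: indeg[1]->1 | ready=[2] | order so far=[4, 3, 5, 0]
  pop 2: indeg[1]->0 | ready=[1] | order so far=[4, 3, 5, 0, 2]
  pop 1: no out-edges | ready=[] | order so far=[4, 3, 5, 0, 2, 1]
  Result: [4, 3, 5, 0, 2, 1]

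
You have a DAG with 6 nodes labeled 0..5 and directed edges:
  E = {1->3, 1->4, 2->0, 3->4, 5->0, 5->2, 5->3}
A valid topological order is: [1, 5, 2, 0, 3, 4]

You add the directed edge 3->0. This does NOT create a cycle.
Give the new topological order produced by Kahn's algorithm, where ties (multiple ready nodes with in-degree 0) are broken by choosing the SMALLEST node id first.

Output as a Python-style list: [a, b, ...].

Answer: [1, 5, 2, 3, 0, 4]

Derivation:
Old toposort: [1, 5, 2, 0, 3, 4]
Added edge: 3->0
Position of 3 (4) > position of 0 (3). Must reorder: 3 must now come before 0.
Run Kahn's algorithm (break ties by smallest node id):
  initial in-degrees: [3, 0, 1, 2, 2, 0]
  ready (indeg=0): [1, 5]
  pop 1: indeg[3]->1; indeg[4]->1 | ready=[5] | order so far=[1]
  pop 5: indeg[0]->2; indeg[2]->0; indeg[3]->0 | ready=[2, 3] | order so far=[1, 5]
  pop 2: indeg[0]->1 | ready=[3] | order so far=[1, 5, 2]
  pop 3: indeg[0]->0; indeg[4]->0 | ready=[0, 4] | order so far=[1, 5, 2, 3]
  pop 0: no out-edges | ready=[4] | order so far=[1, 5, 2, 3, 0]
  pop 4: no out-edges | ready=[] | order so far=[1, 5, 2, 3, 0, 4]
  Result: [1, 5, 2, 3, 0, 4]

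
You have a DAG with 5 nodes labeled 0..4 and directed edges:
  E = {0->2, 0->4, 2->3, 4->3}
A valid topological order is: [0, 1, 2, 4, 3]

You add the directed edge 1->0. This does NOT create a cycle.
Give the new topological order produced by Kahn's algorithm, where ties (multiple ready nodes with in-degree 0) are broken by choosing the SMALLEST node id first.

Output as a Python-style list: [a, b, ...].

Answer: [1, 0, 2, 4, 3]

Derivation:
Old toposort: [0, 1, 2, 4, 3]
Added edge: 1->0
Position of 1 (1) > position of 0 (0). Must reorder: 1 must now come before 0.
Run Kahn's algorithm (break ties by smallest node id):
  initial in-degrees: [1, 0, 1, 2, 1]
  ready (indeg=0): [1]
  pop 1: indeg[0]->0 | ready=[0] | order so far=[1]
  pop 0: indeg[2]->0; indeg[4]->0 | ready=[2, 4] | order so far=[1, 0]
  pop 2: indeg[3]->1 | ready=[4] | order so far=[1, 0, 2]
  pop 4: indeg[3]->0 | ready=[3] | order so far=[1, 0, 2, 4]
  pop 3: no out-edges | ready=[] | order so far=[1, 0, 2, 4, 3]
  Result: [1, 0, 2, 4, 3]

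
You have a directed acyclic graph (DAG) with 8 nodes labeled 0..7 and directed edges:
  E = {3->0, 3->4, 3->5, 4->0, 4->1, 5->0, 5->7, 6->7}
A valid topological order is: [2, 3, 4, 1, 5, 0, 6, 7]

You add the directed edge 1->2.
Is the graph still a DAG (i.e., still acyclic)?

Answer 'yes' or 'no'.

Answer: yes

Derivation:
Given toposort: [2, 3, 4, 1, 5, 0, 6, 7]
Position of 1: index 3; position of 2: index 0
New edge 1->2: backward (u after v in old order)
Backward edge: old toposort is now invalid. Check if this creates a cycle.
Does 2 already reach 1? Reachable from 2: [2]. NO -> still a DAG (reorder needed).
Still a DAG? yes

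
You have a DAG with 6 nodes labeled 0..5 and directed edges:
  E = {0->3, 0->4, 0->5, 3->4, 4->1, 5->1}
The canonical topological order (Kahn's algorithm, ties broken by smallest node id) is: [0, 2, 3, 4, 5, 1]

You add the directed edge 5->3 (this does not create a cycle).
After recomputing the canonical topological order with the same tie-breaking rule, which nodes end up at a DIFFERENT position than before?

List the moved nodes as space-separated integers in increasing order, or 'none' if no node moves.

Answer: 3 4 5

Derivation:
Old toposort: [0, 2, 3, 4, 5, 1]
Added edge 5->3
Recompute Kahn (smallest-id tiebreak):
  initial in-degrees: [0, 2, 0, 2, 2, 1]
  ready (indeg=0): [0, 2]
  pop 0: indeg[3]->1; indeg[4]->1; indeg[5]->0 | ready=[2, 5] | order so far=[0]
  pop 2: no out-edges | ready=[5] | order so far=[0, 2]
  pop 5: indeg[1]->1; indeg[3]->0 | ready=[3] | order so far=[0, 2, 5]
  pop 3: indeg[4]->0 | ready=[4] | order so far=[0, 2, 5, 3]
  pop 4: indeg[1]->0 | ready=[1] | order so far=[0, 2, 5, 3, 4]
  pop 1: no out-edges | ready=[] | order so far=[0, 2, 5, 3, 4, 1]
New canonical toposort: [0, 2, 5, 3, 4, 1]
Compare positions:
  Node 0: index 0 -> 0 (same)
  Node 1: index 5 -> 5 (same)
  Node 2: index 1 -> 1 (same)
  Node 3: index 2 -> 3 (moved)
  Node 4: index 3 -> 4 (moved)
  Node 5: index 4 -> 2 (moved)
Nodes that changed position: 3 4 5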